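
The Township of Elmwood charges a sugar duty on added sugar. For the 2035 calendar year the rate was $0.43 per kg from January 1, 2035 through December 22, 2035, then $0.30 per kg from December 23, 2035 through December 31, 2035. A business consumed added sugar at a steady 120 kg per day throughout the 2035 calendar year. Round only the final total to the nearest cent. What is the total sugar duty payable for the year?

$18,693.60

January 1 – December 22, 2035: 356 days × 120 kg/day = 42,720 kg at $0.43/kg → $18,369.60
December 23 – December 31, 2035: 9 days × 120 kg/day = 1,080 kg at $0.30/kg → $324.00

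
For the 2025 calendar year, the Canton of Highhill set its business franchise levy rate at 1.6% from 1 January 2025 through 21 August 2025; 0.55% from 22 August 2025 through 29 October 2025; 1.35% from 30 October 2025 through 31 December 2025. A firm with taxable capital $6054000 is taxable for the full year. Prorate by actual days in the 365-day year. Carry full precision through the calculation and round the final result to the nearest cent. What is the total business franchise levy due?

1 January – 21 August 2025: 233 days at 1.6% → $6054000 × 1.6% × 233/365 = $61833.7315
22 August – 29 October 2025: 69 days at 0.55% → $6054000 × 0.55% × 69/365 = $6294.5014
30 October – 31 December 2025: 63 days at 1.35% → $6054000 × 1.35% × 63/365 = $14106.6493
Total = $82234.8822

$82234.88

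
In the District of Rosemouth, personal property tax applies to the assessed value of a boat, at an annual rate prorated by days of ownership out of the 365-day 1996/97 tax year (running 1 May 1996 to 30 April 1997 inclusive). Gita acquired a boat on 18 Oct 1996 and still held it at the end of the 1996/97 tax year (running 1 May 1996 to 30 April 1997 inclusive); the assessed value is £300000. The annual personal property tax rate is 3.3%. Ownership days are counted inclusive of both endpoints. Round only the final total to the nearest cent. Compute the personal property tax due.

£5289.04

Days held (18 Oct 1996 – 30 Apr 1997): 195 out of 365
Tax = £300000 × 3.3% × 195/365 = £5289.0411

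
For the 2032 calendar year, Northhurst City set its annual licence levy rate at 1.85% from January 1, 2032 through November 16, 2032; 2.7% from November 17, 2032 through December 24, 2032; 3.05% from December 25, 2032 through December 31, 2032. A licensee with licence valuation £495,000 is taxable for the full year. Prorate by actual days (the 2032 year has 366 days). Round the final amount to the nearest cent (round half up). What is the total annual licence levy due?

£9,707.95

January 1 – November 16, 2032: 321 days at 1.85% → £495,000 × 1.85% × 321/366 = £8,031.5779
November 17 – December 24, 2032: 38 days at 2.7% → £495,000 × 2.7% × 38/366 = £1,387.6230
December 25 – December 31, 2032: 7 days at 3.05% → £495,000 × 3.05% × 7/366 = £288.7500
Total = £9,707.9508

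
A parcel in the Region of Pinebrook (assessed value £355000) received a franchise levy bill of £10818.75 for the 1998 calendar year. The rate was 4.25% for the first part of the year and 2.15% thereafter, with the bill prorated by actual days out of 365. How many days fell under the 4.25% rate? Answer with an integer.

Let d = days at the first rate; then 365 − d days at the second rate.
£355000 × [4.25%·d + 2.15%·(365−d)] / 365 = £10818.75
Solving gives d = 156, so the new rate took effect on 6 June 1998.

156 days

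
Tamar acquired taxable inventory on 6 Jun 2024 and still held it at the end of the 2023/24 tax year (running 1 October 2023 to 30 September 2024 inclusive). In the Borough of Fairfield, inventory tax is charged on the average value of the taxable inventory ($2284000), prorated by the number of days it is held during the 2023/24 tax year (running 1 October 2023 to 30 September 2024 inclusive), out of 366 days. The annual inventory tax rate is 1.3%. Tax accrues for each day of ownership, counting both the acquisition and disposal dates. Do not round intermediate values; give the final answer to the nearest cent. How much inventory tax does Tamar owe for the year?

Days held (6 Jun – 30 Sep 2024): 117 out of 366
Tax = $2284000 × 1.3% × 117/366 = $9491.7049

$9491.70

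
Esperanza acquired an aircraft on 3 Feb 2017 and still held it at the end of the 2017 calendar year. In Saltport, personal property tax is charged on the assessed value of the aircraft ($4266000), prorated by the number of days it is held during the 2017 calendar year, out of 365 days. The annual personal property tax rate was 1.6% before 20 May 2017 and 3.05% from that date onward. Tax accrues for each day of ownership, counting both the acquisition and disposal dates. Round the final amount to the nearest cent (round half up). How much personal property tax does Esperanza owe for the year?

3 Feb – 19 May 2017: 106 days at 1.6% → $4266000 × 1.6% × 106/365 = $19822.2904
20 May – 31 Dec 2017: 226 days at 3.05% → $4266000 × 3.05% × 226/365 = $80563.1178
Total = $100385.4082

$100385.41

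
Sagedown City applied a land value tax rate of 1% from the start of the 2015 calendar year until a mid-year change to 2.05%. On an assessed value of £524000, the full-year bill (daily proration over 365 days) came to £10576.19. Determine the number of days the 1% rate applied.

Let d = days at the first rate; then 365 − d days at the second rate.
£524000 × [1%·d + 2.05%·(365−d)] / 365 = £10576.19
Solving gives d = 11, so the new rate took effect on 12 January 2015.

11 days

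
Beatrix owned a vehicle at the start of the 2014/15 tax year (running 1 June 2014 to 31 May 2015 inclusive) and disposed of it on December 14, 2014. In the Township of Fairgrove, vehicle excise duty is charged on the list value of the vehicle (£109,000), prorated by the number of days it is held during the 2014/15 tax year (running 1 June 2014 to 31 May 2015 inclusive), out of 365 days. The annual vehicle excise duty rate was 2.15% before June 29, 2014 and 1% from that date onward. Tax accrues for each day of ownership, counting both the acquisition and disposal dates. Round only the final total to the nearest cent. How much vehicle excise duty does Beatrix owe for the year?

£684.46

June 1 – June 28, 2014: 28 days at 2.15% → £109,000 × 2.15% × 28/365 = £179.7753
June 29 – December 14, 2014: 169 days at 1% → £109,000 × 1% × 169/365 = £504.6849
Total = £684.4603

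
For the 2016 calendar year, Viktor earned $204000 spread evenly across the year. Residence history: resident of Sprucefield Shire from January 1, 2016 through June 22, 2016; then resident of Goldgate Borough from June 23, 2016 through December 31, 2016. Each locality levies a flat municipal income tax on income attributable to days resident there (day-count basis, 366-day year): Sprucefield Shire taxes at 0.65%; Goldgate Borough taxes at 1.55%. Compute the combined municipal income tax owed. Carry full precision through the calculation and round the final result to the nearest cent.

Sprucefield Shire, January 1 – June 22, 2016: 174 days → $204000 × 0.65% × 174/366 = $630.3934
Goldgate Borough, June 23 – December 31, 2016: 192 days → $204000 × 1.55% × 192/366 = $1658.7541
Total = $2289.1475

$2289.15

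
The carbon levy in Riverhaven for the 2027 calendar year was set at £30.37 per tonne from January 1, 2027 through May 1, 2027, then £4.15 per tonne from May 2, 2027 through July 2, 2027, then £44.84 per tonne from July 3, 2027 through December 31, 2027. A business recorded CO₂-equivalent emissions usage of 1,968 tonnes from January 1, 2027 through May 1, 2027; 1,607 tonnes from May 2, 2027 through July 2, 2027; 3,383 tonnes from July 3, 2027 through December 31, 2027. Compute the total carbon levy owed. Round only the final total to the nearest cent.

January 1 – May 1, 2027: 1,968 tonnes at £30.37/tonne → £59,768.16
May 2 – July 2, 2027: 1,607 tonnes at £4.15/tonne → £6,669.05
July 3 – December 31, 2027: 3,383 tonnes at £44.84/tonne → £151,693.72

£218,130.93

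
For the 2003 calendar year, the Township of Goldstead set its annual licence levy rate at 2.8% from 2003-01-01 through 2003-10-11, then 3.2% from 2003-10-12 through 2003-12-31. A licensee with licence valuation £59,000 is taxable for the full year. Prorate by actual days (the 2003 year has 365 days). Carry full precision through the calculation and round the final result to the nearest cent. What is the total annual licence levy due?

2003-01-01 to 2003-10-11: 284 days at 2.8% → £59,000 × 2.8% × 284/365 = £1,285.3918
2003-10-12 to 2003-12-31: 81 days at 3.2% → £59,000 × 3.2% × 81/365 = £418.9808
Total = £1,704.3726

£1,704.37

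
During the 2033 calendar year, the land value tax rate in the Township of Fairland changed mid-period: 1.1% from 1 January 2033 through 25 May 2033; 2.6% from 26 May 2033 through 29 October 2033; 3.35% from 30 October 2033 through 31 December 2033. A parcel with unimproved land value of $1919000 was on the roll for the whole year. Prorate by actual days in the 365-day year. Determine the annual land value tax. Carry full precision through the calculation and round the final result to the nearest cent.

$40943.05

1 January – 25 May 2033: 145 days at 1.1% → $1919000 × 1.1% × 145/365 = $8385.7671
26 May – 29 October 2033: 157 days at 2.6% → $1919000 × 2.6% × 157/365 = $21461.2548
30 October – 31 December 2033: 63 days at 3.35% → $1919000 × 3.35% × 63/365 = $11096.0260
Total = $40943.0479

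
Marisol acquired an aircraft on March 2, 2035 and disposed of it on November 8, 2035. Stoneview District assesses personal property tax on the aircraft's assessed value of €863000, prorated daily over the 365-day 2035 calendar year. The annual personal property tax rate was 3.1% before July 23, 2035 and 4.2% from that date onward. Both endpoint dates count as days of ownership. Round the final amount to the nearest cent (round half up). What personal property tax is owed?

March 2 – July 22, 2035: 143 days at 3.1% → €863000 × 3.1% × 143/365 = €10481.3123
July 23 – November 8, 2035: 109 days at 4.2% → €863000 × 4.2% × 109/365 = €10824.1479
Total = €21305.4603

€21305.46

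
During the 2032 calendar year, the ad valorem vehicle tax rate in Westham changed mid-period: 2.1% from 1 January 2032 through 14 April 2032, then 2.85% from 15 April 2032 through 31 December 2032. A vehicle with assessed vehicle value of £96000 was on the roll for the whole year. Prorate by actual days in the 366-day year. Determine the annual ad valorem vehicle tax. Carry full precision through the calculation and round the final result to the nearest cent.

1 January – 14 April 2032: 105 days at 2.1% → £96000 × 2.1% × 105/366 = £578.3607
15 April – 31 December 2032: 261 days at 2.85% → £96000 × 2.85% × 261/366 = £1951.0820
Total = £2529.4426

£2529.44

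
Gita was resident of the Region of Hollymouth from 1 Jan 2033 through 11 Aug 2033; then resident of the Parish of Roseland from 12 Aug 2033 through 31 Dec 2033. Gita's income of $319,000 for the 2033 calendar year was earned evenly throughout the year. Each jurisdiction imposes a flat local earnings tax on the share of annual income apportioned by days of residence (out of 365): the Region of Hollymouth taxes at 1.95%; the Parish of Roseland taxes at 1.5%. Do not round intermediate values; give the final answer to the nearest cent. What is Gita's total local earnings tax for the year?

The Region of Hollymouth, 1 Jan – 11 Aug 2033: 223 days → $319,000 × 1.95% × 223/365 = $3,800.4699
The Parish of Roseland, 12 Aug – 31 Dec 2033: 142 days → $319,000 × 1.5% × 142/365 = $1,861.5616
Total = $5,662.0315

$5,662.03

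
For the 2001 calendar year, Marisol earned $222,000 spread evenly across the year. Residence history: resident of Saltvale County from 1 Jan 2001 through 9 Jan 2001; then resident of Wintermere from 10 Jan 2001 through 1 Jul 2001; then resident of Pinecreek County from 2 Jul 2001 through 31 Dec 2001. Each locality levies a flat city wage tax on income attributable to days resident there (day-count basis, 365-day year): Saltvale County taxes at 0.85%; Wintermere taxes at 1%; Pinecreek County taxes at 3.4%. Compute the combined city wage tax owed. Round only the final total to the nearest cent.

Saltvale County, 1 Jan – 9 Jan 2001: 9 days → $222,000 × 0.85% × 9/365 = $46.5288
Wintermere, 10 Jan – 1 Jul 2001: 173 days → $222,000 × 1% × 173/365 = $1,052.2192
Pinecreek County, 2 Jul – 31 Dec 2001: 183 days → $222,000 × 3.4% × 183/365 = $3,784.3397
Total = $4,883.0877

$4,883.09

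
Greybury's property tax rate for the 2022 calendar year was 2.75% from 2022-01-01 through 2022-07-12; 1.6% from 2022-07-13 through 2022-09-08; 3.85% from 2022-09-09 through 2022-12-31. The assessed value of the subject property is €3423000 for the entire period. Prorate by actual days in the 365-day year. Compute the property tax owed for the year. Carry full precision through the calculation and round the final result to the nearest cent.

€99637.43

2022-01-01 to 2022-07-12: 193 days at 2.75% → €3423000 × 2.75% × 193/365 = €49774.1712
2022-07-13 to 2022-09-08: 58 days at 1.6% → €3423000 × 1.6% × 58/365 = €8702.8603
2022-09-09 to 2022-12-31: 114 days at 3.85% → €3423000 × 3.85% × 114/365 = €41160.4027
Total = €99637.4342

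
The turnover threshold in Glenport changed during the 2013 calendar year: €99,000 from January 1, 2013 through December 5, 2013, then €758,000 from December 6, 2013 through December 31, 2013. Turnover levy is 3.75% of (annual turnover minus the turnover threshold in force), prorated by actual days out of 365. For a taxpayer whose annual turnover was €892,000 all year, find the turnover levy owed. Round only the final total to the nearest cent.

€27,977.16

January 1 – December 5, 2013: 339 days, exemption €99,000 → (€892,000 − €99,000) × 3.75% × 339/365 = €27,619.2123
December 6 – December 31, 2013: 26 days, exemption €758,000 → (€892,000 − €758,000) × 3.75% × 26/365 = €357.9452
Total = €27,977.1575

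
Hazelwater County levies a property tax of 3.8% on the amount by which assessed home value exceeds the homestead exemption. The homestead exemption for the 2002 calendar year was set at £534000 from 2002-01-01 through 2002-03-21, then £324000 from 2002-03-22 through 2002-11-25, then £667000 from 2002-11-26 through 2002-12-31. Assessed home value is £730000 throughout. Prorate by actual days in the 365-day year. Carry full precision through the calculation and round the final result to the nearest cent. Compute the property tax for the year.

2002-01-01 to 2002-03-21: 80 days, exemption £534000 → (£730000 − £534000) × 3.8% × 80/365 = £1632.4384
2002-03-22 to 2002-11-25: 249 days, exemption £324000 → (£730000 − £324000) × 3.8% × 249/365 = £10524.8548
2002-11-26 to 2002-12-31: 36 days, exemption £667000 → (£730000 − £667000) × 3.8% × 36/365 = £236.1205
Total = £12393.4137

£12393.41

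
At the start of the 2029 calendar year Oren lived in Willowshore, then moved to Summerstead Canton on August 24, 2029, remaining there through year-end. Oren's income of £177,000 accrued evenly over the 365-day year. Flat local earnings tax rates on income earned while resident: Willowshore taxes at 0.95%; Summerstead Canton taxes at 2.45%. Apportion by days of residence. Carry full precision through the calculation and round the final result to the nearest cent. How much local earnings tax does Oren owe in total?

Willowshore, January 1 – August 23, 2029: 235 days → £177,000 × 0.95% × 235/365 = £1,082.6096
Summerstead Canton, August 24 – December 31, 2029: 130 days → £177,000 × 2.45% × 130/365 = £1,544.5068
Total = £2,627.1164

£2,627.12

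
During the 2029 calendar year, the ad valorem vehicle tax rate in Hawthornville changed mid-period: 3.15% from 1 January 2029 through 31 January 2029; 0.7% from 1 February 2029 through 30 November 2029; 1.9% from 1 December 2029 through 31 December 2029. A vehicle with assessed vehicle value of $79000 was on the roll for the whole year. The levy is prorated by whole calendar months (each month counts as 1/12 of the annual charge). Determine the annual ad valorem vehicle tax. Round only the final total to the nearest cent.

$793.29

1 January – 31 January 2029: 1 month at 3.15% → $79000 × 3.15% × 1/12 = $207.3750
1 February – 30 November 2029: 10 months at 0.7% → $79000 × 0.7% × 10/12 = $460.8333
1 December – 31 December 2029: 1 month at 1.9% → $79000 × 1.9% × 1/12 = $125.0833
Total = $793.2917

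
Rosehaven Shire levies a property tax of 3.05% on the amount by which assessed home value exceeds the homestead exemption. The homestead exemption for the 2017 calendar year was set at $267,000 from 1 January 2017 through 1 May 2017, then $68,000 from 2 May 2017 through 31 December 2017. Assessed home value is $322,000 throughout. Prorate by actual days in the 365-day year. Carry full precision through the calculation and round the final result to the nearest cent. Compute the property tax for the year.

$5,734.92

1 January – 1 May 2017: 121 days, exemption $267,000 → ($322,000 − $267,000) × 3.05% × 121/365 = $556.1027
2 May – 31 December 2017: 244 days, exemption $68,000 → ($322,000 − $68,000) × 3.05% × 244/365 = $5,178.8164
Total = $5,734.9192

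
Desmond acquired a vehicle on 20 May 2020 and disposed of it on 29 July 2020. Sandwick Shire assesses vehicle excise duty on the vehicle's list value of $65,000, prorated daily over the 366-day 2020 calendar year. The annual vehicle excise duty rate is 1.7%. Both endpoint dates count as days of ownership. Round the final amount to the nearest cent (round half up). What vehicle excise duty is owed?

$214.36

Days held (20 May – 29 July 2020): 71 out of 366
Tax = $65,000 × 1.7% × 71/366 = $214.3579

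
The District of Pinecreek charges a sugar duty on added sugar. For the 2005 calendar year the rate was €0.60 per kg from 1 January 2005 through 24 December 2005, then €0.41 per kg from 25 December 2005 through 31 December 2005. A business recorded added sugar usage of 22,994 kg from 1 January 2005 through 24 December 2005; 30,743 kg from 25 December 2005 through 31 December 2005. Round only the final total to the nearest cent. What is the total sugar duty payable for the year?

1 January – 24 December 2005: 22,994 kg at €0.60/kg → €13,796.40
25 December – 31 December 2005: 30,743 kg at €0.41/kg → €12,604.63

€26,401.03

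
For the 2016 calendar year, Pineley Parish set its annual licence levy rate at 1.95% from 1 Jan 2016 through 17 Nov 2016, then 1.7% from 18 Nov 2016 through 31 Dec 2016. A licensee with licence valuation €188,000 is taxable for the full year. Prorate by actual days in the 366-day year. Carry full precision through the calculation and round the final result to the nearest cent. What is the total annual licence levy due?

1 Jan – 17 Nov 2016: 322 days at 1.95% → €188,000 × 1.95% × 322/366 = €3,225.2787
18 Nov – 31 Dec 2016: 44 days at 1.7% → €188,000 × 1.7% × 44/366 = €384.2186
Total = €3,609.4973

€3,609.50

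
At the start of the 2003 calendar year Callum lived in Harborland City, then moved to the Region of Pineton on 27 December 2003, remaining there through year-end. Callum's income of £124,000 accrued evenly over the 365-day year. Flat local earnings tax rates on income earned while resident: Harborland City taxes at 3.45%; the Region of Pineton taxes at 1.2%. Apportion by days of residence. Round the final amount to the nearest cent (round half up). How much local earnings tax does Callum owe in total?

Harborland City, 1 January – 26 December 2003: 360 days → £124,000 × 3.45% × 360/365 = £4,219.3973
The Region of Pineton, 27 December – 31 December 2003: 5 days → £124,000 × 1.2% × 5/365 = £20.3836
Total = £4,239.7808

£4,239.78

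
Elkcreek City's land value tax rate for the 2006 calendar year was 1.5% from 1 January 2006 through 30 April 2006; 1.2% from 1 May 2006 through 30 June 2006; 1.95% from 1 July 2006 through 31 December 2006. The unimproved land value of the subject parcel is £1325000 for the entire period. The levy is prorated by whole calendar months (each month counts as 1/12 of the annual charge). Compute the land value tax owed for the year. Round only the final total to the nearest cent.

1 January – 30 April 2006: 4 months at 1.5% → £1325000 × 1.5% × 4/12 = £6625.0000
1 May – 30 June 2006: 2 months at 1.2% → £1325000 × 1.2% × 2/12 = £2650.0000
1 July – 31 December 2006: 6 months at 1.95% → £1325000 × 1.95% × 6/12 = £12918.7500
Total = £22193.7500

£22193.75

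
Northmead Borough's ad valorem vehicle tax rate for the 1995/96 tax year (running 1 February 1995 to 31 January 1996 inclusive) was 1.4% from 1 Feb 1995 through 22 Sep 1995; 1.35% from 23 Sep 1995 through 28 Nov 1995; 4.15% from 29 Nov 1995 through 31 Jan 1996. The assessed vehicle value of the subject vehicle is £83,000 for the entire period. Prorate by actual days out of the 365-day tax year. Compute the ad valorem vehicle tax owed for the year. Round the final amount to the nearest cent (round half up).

1 Feb – 22 Sep 1995: 234 days at 1.4% → £83,000 × 1.4% × 234/365 = £744.9534
23 Sep – 28 Nov 1995: 67 days at 1.35% → £83,000 × 1.35% × 67/365 = £205.6808
29 Nov 1995 – 31 Jan 1996: 64 days at 4.15% → £83,000 × 4.15% × 64/365 = £603.9671
Total = £1,554.6014

£1,554.60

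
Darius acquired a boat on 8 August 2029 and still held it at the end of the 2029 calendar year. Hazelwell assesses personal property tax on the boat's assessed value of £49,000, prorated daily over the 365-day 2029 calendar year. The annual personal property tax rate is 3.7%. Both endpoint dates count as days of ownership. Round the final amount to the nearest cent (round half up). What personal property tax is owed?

Days held (8 August – 31 December 2029): 146 out of 365
Tax = £49,000 × 3.7% × 146/365 = £725.2000

£725.20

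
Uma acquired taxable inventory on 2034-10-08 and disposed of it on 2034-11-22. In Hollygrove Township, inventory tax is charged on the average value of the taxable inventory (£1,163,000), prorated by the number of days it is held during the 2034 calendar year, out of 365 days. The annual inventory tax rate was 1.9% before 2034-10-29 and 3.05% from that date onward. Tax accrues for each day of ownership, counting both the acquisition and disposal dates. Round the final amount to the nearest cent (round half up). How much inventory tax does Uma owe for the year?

£3,700.89

2034-10-08 to 2034-10-28: 21 days at 1.9% → £1,163,000 × 1.9% × 21/365 = £1,271.3342
2034-10-29 to 2034-11-22: 25 days at 3.05% → £1,163,000 × 3.05% × 25/365 = £2,429.5548
Total = £3,700.8890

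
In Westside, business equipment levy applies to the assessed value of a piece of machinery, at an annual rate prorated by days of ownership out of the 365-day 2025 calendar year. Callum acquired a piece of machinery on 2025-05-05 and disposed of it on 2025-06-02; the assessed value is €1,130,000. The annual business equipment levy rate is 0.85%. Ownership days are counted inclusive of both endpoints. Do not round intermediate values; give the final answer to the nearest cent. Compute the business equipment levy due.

Days held (2025-05-05 to 2025-06-02): 29 out of 365
Tax = €1,130,000 × 0.85% × 29/365 = €763.1370

€763.14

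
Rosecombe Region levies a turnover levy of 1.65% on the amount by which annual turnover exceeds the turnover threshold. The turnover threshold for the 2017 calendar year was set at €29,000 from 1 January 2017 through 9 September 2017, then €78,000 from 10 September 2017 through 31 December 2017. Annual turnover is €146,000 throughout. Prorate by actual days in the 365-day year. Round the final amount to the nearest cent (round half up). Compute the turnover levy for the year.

€1,680.20

1 January – 9 September 2017: 252 days, exemption €29,000 → (€146,000 − €29,000) × 1.65% × 252/365 = €1,332.8384
10 September – 31 December 2017: 113 days, exemption €78,000 → (€146,000 − €78,000) × 1.65% × 113/365 = €347.3589
Total = €1,680.1973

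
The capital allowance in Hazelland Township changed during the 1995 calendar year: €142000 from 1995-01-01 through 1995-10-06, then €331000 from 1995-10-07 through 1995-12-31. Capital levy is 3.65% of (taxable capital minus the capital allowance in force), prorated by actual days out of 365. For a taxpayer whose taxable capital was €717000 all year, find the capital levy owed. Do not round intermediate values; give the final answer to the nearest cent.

1995-01-01 to 1995-10-06: 279 days, exemption €142000 → (€717000 − €142000) × 3.65% × 279/365 = €16042.5000
1995-10-07 to 1995-12-31: 86 days, exemption €331000 → (€717000 − €331000) × 3.65% × 86/365 = €3319.6000
Total = €19362.1000

€19362.10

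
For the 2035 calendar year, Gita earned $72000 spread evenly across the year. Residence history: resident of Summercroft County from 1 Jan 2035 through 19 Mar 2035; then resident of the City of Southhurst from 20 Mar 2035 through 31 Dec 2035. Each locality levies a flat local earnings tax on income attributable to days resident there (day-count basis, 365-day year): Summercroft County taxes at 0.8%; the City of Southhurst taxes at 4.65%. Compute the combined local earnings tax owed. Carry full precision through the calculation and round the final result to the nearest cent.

Summercroft County, 1 Jan – 19 Mar 2035: 78 days → $72000 × 0.8% × 78/365 = $123.0904
The City of Southhurst, 20 Mar – 31 Dec 2035: 287 days → $72000 × 4.65% × 287/365 = $2632.5370
Total = $2755.6274

$2755.63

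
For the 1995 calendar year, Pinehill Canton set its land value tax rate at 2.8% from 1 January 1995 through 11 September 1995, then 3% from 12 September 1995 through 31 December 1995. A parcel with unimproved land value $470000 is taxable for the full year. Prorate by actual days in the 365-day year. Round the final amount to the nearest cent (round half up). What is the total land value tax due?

$13445.86

1 January – 11 September 1995: 254 days at 2.8% → $470000 × 2.8% × 254/365 = $9157.9178
12 September – 31 December 1995: 111 days at 3% → $470000 × 3% × 111/365 = $4287.9452
Total = $13445.8630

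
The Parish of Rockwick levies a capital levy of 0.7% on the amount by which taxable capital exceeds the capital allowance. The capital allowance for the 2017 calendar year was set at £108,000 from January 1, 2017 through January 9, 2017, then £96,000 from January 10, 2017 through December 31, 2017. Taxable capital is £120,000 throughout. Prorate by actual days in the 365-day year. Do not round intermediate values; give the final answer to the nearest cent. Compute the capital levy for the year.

January 1 – January 9, 2017: 9 days, exemption £108,000 → (£120,000 − £108,000) × 0.7% × 9/365 = £2.0712
January 10 – December 31, 2017: 356 days, exemption £96,000 → (£120,000 − £96,000) × 0.7% × 356/365 = £163.8575
Total = £165.9288

£165.93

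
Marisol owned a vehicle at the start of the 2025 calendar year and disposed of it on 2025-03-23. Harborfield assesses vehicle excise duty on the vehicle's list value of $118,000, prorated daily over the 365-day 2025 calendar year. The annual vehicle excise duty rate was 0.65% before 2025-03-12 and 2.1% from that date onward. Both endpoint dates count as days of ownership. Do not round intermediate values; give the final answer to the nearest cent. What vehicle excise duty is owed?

2025-01-01 to 2025-03-11: 70 days at 0.65% → $118,000 × 0.65% × 70/365 = $147.0959
2025-03-12 to 2025-03-23: 12 days at 2.1% → $118,000 × 2.1% × 12/365 = $81.4685
Total = $228.5644

$228.56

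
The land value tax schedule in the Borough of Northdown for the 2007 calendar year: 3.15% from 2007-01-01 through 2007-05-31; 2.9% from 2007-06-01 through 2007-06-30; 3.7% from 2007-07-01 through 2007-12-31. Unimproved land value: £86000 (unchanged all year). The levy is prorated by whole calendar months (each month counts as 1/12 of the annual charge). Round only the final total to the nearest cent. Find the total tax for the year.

£2927.58

2007-01-01 to 2007-05-31: 5 months at 3.15% → £86000 × 3.15% × 5/12 = £1128.7500
2007-06-01 to 2007-06-30: 1 month at 2.9% → £86000 × 2.9% × 1/12 = £207.8333
2007-07-01 to 2007-12-31: 6 months at 3.7% → £86000 × 3.7% × 6/12 = £1591.0000
Total = £2927.5833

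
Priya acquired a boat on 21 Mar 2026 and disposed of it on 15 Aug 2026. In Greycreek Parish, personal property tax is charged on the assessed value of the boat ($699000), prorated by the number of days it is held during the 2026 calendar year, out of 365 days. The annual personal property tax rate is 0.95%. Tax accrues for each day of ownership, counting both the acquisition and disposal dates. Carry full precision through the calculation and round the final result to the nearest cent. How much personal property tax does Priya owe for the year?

$2692.59

Days held (21 Mar – 15 Aug 2026): 148 out of 365
Tax = $699000 × 0.95% × 148/365 = $2692.5863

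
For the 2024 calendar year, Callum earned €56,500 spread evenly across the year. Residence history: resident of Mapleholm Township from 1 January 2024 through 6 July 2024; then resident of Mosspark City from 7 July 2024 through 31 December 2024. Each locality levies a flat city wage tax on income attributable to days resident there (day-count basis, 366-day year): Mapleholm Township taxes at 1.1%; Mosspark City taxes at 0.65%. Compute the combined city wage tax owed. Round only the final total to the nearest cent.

€497.85

Mapleholm Township, 1 January – 6 July 2024: 188 days → €56,500 × 1.1% × 188/366 = €319.2404
Mosspark City, 7 July – 31 December 2024: 178 days → €56,500 × 0.65% × 178/366 = €178.6079
Total = €497.8484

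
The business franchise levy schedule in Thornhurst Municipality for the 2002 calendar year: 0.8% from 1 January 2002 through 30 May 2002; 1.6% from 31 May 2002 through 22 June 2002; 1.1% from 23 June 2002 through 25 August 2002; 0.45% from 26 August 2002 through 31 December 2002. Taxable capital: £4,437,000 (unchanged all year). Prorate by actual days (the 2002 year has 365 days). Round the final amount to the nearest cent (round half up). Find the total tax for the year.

1 January – 30 May 2002: 150 days at 0.8% → £4,437,000 × 0.8% × 150/365 = £14,587.3973
31 May – 22 June 2002: 23 days at 1.6% → £4,437,000 × 1.6% × 23/365 = £4,473.4685
23 June – 25 August 2002: 64 days at 1.1% → £4,437,000 × 1.1% × 64/365 = £8,557.9397
26 August – 31 December 2002: 128 days at 0.45% → £4,437,000 × 0.45% × 128/365 = £7,001.9507
Total = £34,620.7562

£34,620.76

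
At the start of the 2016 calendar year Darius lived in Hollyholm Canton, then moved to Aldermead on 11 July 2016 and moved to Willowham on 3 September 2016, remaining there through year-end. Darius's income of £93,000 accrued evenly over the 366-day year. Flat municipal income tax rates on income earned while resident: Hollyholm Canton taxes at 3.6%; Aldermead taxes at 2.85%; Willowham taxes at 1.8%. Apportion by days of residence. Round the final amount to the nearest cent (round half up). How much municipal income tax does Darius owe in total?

£2,696.24

Hollyholm Canton, 1 January – 10 July 2016: 192 days → £93,000 × 3.6% × 192/366 = £1,756.3279
Aldermead, 11 July – 2 September 2016: 54 days → £93,000 × 2.85% × 54/366 = £391.0574
Willowham, 3 September – 31 December 2016: 120 days → £93,000 × 1.8% × 120/366 = £548.8525
Total = £2,696.2377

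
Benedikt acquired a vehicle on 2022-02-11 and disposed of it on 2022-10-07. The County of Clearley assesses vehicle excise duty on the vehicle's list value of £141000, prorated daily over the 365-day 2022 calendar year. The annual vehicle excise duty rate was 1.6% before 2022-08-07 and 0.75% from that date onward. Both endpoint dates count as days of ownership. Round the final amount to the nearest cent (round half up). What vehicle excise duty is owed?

2022-02-11 to 2022-08-06: 177 days at 1.6% → £141000 × 1.6% × 177/365 = £1094.0055
2022-08-07 to 2022-10-07: 62 days at 0.75% → £141000 × 0.75% × 62/365 = £179.6301
Total = £1273.6356

£1273.64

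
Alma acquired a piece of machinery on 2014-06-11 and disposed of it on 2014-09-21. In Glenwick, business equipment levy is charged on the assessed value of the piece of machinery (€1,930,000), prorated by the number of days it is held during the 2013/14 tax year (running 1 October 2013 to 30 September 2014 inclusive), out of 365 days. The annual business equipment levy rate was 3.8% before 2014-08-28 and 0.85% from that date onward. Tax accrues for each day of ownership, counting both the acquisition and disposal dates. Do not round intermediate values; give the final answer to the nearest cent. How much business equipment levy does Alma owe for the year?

2014-06-11 to 2014-08-27: 78 days at 3.8% → €1,930,000 × 3.8% × 78/365 = €15,672.6575
2014-08-28 to 2014-09-21: 25 days at 0.85% → €1,930,000 × 0.85% × 25/365 = €1,123.6301
Total = €16,796.2877

€16,796.29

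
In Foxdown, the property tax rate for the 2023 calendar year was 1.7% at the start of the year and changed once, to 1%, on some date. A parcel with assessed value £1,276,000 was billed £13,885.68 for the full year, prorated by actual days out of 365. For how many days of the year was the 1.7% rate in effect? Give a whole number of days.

46 days

Let d = days at the first rate; then 365 − d days at the second rate.
£1,276,000 × [1.7%·d + 1%·(365−d)] / 365 = £13,885.68
Solving gives d = 46, so the new rate took effect on 16 Feb 2023.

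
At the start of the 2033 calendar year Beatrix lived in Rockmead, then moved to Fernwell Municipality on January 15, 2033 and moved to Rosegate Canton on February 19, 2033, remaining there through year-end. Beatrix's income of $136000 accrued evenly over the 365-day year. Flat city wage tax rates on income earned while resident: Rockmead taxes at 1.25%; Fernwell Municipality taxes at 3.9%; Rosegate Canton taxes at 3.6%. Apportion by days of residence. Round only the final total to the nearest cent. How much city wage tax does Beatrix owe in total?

Rockmead, January 1 – January 14, 2033: 14 days → $136000 × 1.25% × 14/365 = $65.2055
Fernwell Municipality, January 15 – February 18, 2033: 35 days → $136000 × 3.9% × 35/365 = $508.6027
Rosegate Canton, February 19 – December 31, 2033: 316 days → $136000 × 3.6% × 316/365 = $4238.7288
Total = $4812.5370

$4812.54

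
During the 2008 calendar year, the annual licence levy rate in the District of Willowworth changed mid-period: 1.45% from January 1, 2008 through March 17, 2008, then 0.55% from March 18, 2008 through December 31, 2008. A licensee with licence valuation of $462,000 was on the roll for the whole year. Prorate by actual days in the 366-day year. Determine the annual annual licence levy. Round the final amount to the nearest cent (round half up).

January 1 – March 17, 2008: 77 days at 1.45% → $462,000 × 1.45% × 77/366 = $1,409.3525
March 18 – December 31, 2008: 289 days at 0.55% → $462,000 × 0.55% × 289/366 = $2,006.4180
Total = $3,415.7705

$3,415.77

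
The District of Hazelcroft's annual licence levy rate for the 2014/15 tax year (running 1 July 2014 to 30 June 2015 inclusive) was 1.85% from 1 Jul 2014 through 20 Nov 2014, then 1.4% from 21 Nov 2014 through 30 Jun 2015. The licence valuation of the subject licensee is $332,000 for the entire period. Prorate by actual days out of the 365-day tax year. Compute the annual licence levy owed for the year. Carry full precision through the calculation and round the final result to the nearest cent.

1 Jul – 20 Nov 2014: 143 days at 1.85% → $332,000 × 1.85% × 143/365 = $2,406.3178
21 Nov 2014 – 30 Jun 2015: 222 days at 1.4% → $332,000 × 1.4% × 222/365 = $2,827.0027
Total = $5,233.3205

$5,233.32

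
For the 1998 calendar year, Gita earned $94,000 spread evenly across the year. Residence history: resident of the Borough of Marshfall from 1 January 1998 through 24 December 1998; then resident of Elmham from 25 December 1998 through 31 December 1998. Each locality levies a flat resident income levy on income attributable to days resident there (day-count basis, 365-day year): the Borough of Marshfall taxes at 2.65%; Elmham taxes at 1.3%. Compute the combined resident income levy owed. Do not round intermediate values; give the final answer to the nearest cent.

The Borough of Marshfall, 1 January – 24 December 1998: 358 days → $94,000 × 2.65% × 358/365 = $2,443.2274
Elmham, 25 December – 31 December 1998: 7 days → $94,000 × 1.3% × 7/365 = $23.4356
Total = $2,466.6630

$2,466.66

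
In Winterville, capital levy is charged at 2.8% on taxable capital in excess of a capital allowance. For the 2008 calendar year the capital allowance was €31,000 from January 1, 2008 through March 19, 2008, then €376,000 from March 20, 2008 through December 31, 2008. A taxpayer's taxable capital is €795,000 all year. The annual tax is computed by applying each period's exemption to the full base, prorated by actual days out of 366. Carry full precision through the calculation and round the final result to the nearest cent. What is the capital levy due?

January 1 – March 19, 2008: 79 days, exemption €31,000 → (€795,000 − €31,000) × 2.8% × 79/366 = €4,617.3989
March 20 – December 31, 2008: 287 days, exemption €376,000 → (€795,000 − €376,000) × 2.8% × 287/366 = €9,199.6831
Total = €13,817.0820

€13,817.08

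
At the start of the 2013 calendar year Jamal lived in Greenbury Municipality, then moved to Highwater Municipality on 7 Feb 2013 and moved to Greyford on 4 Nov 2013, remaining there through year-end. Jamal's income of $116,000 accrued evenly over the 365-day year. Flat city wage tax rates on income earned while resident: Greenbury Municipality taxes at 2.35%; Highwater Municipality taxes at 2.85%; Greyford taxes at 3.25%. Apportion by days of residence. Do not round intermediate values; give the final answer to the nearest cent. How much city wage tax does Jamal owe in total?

$3,320.94

Greenbury Municipality, 1 Jan – 6 Feb 2013: 37 days → $116,000 × 2.35% × 37/365 = $276.3342
Highwater Municipality, 7 Feb – 3 Nov 2013: 270 days → $116,000 × 2.85% × 270/365 = $2,445.5342
Greyford, 4 Nov – 31 Dec 2013: 58 days → $116,000 × 3.25% × 58/365 = $599.0685
Total = $3,320.9370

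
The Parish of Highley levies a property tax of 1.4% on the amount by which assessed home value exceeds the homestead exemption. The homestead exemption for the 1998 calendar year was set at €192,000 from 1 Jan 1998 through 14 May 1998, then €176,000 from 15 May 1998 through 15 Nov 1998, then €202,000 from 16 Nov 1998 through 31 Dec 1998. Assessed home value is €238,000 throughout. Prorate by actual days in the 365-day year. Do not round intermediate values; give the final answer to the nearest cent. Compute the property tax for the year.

1 Jan – 14 May 1998: 134 days, exemption €192,000 → (€238,000 − €192,000) × 1.4% × 134/365 = €236.4274
15 May – 15 Nov 1998: 185 days, exemption €176,000 → (€238,000 − €176,000) × 1.4% × 185/365 = €439.9452
16 Nov – 31 Dec 1998: 46 days, exemption €202,000 → (€238,000 − €202,000) × 1.4% × 46/365 = €63.5178
Total = €739.8904

€739.89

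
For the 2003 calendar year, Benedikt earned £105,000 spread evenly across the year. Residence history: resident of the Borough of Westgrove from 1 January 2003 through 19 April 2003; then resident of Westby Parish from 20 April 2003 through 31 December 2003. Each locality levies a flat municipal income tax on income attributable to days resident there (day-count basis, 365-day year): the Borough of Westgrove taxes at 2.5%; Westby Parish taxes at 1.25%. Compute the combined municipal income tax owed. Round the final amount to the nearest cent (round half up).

The Borough of Westgrove, 1 January – 19 April 2003: 109 days → £105,000 × 2.5% × 109/365 = £783.9041
Westby Parish, 20 April – 31 December 2003: 256 days → £105,000 × 1.25% × 256/365 = £920.5479
Total = £1,704.4521

£1,704.45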